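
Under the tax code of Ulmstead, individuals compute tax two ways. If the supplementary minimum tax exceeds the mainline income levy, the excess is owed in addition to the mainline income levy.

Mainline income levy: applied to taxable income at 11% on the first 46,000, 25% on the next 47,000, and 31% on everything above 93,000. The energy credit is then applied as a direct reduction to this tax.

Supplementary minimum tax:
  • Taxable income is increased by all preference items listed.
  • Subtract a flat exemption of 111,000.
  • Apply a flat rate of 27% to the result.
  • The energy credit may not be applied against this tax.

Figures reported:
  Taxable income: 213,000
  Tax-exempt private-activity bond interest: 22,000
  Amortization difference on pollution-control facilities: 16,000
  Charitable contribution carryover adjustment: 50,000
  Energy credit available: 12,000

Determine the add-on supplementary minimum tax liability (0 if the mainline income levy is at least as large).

9,290

Mainline income levy:
  46,000 × 11% = 5,060
  47,000 × 25% = 11,750
  120,000 × 31% = 37,200
  → 54,010
  Less energy credit 12,000 → 42,010

Supplementary minimum tax:
  Adjusted income: 213,000 + 22,000 + 16,000 + 50,000 = 301,000
  Less exemption 111,000 → base 190,000
  190,000 × 27% = 51,300

Excess of supplementary minimum tax over mainline income levy: 51,300 − 42,010 = 9,290.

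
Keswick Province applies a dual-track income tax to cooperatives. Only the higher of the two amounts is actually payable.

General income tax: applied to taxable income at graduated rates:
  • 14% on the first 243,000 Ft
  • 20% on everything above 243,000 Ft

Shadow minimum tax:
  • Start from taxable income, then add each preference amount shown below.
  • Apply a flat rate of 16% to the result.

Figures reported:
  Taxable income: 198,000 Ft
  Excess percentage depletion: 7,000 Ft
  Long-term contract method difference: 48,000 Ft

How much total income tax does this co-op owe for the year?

Shadow minimum tax:
  Adjusted income: 198,000 Ft + 7,000 Ft + 48,000 Ft = 253,000 Ft
  253,000 Ft × 16% = 40,480 Ft

General income tax:
  198,000 Ft × 14% = 27,720 Ft

40,480 Ft > 27,720 Ft, so the shadow minimum tax is the binding amount.

40,480 Ft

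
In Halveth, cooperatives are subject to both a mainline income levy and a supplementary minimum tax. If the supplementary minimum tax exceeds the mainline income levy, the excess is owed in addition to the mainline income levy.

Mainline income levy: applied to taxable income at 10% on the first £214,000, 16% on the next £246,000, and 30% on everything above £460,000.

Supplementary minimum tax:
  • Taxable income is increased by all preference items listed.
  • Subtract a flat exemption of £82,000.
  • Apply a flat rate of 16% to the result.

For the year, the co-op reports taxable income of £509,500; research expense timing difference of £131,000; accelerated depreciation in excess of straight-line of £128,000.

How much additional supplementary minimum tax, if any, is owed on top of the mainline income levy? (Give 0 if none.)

Supplementary minimum tax:
  Adjusted income: £509,500 + £131,000 + £128,000 = £768,500
  Less exemption £82,000 → base £686,500
  £686,500 × 16% = £109,840

Mainline income levy:
  £214,000 × 10% = £21,400
  £246,000 × 16% = £39,360
  £49,500 × 30% = £14,850
  → £75,610

Excess of supplementary minimum tax over mainline income levy: £109,840 − £75,610 = £34,230.

£34,230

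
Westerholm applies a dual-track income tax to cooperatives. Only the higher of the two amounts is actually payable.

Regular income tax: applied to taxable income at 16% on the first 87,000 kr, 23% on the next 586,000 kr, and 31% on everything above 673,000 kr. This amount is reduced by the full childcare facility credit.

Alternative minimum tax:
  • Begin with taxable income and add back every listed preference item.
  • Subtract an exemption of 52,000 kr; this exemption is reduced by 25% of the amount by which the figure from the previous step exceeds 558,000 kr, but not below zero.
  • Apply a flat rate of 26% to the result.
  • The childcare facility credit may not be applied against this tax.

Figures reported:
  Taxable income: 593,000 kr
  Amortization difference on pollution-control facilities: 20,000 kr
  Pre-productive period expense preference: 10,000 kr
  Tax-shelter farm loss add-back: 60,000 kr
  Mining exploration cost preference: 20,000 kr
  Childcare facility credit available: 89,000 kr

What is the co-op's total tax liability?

178,685 kr

Alternative minimum tax:
  Adjusted income: 593,000 kr + 20,000 kr + 10,000 kr + 60,000 kr + 20,000 kr = 703,000 kr
  Exemption: 52,000 kr − 25% × (703,000 kr − 558,000 kr) = 52,000 kr − 36,250 kr = 15,750 kr
  Base: 703,000 kr − 15,750 kr = 687,250 kr
  687,250 kr × 26% = 178,685 kr

Regular income tax:
  87,000 kr × 16% = 13,920 kr
  506,000 kr × 23% = 116,380 kr
  → 130,300 kr
  Less childcare facility credit 89,000 kr → 41,300 kr

178,685 kr > 41,300 kr, so the alternative minimum tax is the binding amount.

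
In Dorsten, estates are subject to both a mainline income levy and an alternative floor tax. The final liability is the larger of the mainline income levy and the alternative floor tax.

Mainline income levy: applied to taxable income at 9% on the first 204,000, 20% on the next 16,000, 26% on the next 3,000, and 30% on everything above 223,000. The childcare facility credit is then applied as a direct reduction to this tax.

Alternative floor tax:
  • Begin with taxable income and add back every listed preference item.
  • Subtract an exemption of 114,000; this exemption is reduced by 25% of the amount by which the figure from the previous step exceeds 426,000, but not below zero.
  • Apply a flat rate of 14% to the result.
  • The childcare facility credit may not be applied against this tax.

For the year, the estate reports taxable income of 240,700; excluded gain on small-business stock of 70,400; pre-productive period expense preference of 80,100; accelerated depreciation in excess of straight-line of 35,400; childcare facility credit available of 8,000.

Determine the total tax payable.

43,785

Alternative floor tax:
  Adjusted income: 240,700 + 70,400 + 80,100 + 35,400 = 426,600
  Exemption: 114,000 − 25% × (426,600 − 426,000) = 114,000 − 150 = 113,850
  Base: 426,600 − 113,850 = 312,750
  312,750 × 14% = 43,785

Mainline income levy:
  204,000 × 9% = 18,360
  16,000 × 20% = 3,200
  3,000 × 26% = 780
  17,700 × 30% = 5,310
  → 27,650
  Less childcare facility credit 8,000 → 19,650

43,785 > 19,650, so the alternative floor tax is the binding amount.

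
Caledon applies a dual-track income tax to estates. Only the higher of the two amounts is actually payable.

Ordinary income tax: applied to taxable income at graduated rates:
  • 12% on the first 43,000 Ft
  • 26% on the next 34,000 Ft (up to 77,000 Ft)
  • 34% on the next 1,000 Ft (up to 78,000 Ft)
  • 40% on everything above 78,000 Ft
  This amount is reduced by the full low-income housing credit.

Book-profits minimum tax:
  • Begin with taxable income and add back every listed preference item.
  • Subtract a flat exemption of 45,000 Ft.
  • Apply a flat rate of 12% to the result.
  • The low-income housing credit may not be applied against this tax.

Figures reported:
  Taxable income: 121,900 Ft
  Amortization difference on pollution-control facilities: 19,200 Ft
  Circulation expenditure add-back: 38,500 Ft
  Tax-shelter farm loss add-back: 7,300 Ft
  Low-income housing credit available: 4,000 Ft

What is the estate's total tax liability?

27,900 Ft

Book-profits minimum tax:
  Adjusted income: 121,900 Ft + 19,200 Ft + 38,500 Ft + 7,300 Ft = 186,900 Ft
  Less exemption 45,000 Ft → base 141,900 Ft
  141,900 Ft × 12% = 17,028 Ft

Ordinary income tax:
  43,000 Ft × 12% = 5,160 Ft
  34,000 Ft × 26% = 8,840 Ft
  1,000 Ft × 34% = 340 Ft
  43,900 Ft × 40% = 17,560 Ft
  → 31,900 Ft
  Less low-income housing credit 4,000 Ft → 27,900 Ft

27,900 Ft > 17,028 Ft, so the ordinary income tax governs.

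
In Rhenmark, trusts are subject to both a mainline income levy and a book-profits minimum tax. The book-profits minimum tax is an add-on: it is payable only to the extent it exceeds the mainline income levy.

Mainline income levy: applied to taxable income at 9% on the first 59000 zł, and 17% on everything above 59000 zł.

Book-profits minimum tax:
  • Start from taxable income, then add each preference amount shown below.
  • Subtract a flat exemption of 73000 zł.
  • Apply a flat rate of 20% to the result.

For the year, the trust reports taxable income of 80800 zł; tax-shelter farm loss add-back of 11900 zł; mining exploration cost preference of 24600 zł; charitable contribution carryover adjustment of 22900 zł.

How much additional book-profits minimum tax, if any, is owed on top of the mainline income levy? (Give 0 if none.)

4424 zł

Mainline income levy:
  59000 zł × 9% = 5310 zł
  21800 zł × 17% = 3706 zł
  → 9016 zł

Book-profits minimum tax:
  Adjusted income: 80800 zł + 11900 zł + 24600 zł + 22900 zł = 140200 zł
  Less exemption 73000 zł → base 67200 zł
  67200 zł × 20% = 13440 zł

Excess of book-profits minimum tax over mainline income levy: 13440 zł − 9016 zł = 4424 zł.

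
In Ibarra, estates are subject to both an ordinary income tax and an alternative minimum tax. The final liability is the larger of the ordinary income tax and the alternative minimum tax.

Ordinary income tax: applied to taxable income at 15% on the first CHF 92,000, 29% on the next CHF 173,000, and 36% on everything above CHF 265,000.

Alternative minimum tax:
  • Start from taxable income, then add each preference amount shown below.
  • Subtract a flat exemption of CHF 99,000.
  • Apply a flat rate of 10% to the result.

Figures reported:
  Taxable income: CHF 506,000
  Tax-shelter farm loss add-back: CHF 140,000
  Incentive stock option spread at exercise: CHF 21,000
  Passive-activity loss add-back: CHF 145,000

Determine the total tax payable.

CHF 150,730

Ordinary income tax:
  CHF 92,000 × 15% = CHF 13,800
  CHF 173,000 × 29% = CHF 50,170
  CHF 241,000 × 36% = CHF 86,760
  → CHF 150,730

Alternative minimum tax:
  Adjusted income: CHF 506,000 + CHF 140,000 + CHF 21,000 + CHF 145,000 = CHF 812,000
  Less exemption CHF 99,000 → base CHF 713,000
  CHF 713,000 × 10% = CHF 71,300

CHF 150,730 > CHF 71,300, so the ordinary income tax governs.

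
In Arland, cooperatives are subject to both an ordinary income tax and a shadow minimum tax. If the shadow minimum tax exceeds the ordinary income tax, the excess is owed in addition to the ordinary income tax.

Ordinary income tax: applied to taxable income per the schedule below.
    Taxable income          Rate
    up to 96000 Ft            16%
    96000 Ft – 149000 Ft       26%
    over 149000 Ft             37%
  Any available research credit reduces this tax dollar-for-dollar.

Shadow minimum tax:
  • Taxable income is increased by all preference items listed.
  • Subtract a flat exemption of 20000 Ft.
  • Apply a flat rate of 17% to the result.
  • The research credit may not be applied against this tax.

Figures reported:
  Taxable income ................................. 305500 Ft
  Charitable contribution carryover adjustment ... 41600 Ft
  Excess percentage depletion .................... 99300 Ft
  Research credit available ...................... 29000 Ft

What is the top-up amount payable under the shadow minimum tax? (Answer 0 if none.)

14443 Ft

Shadow minimum tax:
  Adjusted income: 305500 Ft + 41600 Ft + 99300 Ft = 446400 Ft
  Less exemption 20000 Ft → base 426400 Ft
  426400 Ft × 17% = 72488 Ft

Ordinary income tax:
  96000 Ft × 16% = 15360 Ft
  53000 Ft × 26% = 13780 Ft
  156500 Ft × 37% = 57905 Ft
  → 87045 Ft
  Less research credit 29000 Ft → 58045 Ft

Excess of shadow minimum tax over ordinary income tax: 72488 Ft − 58045 Ft = 14443 Ft.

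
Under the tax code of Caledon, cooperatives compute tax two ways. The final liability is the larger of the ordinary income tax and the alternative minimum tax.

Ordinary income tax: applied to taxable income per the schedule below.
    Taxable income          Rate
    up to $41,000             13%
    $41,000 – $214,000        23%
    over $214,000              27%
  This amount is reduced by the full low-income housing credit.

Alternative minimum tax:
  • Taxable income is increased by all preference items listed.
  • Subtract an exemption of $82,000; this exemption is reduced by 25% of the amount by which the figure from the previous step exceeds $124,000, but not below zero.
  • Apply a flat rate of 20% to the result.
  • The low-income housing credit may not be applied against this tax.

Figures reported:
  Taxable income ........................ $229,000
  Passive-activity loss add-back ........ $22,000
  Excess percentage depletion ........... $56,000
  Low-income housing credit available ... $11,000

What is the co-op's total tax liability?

$54,150

Ordinary income tax:
  $41,000 × 13% = $5,330
  $173,000 × 23% = $39,790
  $15,000 × 27% = $4,050
  → $49,170
  Less low-income housing credit $11,000 → $38,170

Alternative minimum tax:
  Adjusted income: $229,000 + $22,000 + $56,000 = $307,000
  Exemption: $82,000 − 25% × ($307,000 − $124,000) = $82,000 − $45,750 = $36,250
  Base: $307,000 − $36,250 = $270,750
  $270,750 × 20% = $54,150

$54,150 > $38,170, so the alternative minimum tax is the binding amount.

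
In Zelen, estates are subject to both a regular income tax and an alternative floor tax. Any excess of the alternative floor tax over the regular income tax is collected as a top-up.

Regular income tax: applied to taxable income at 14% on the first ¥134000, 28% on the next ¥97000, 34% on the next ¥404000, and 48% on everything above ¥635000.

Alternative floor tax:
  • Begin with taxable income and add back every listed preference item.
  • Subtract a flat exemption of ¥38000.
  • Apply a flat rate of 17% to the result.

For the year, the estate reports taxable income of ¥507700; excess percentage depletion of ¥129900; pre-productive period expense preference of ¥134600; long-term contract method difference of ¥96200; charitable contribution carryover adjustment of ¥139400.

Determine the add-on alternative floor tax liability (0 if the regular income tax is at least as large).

¥24868

Alternative floor tax:
  Adjusted income: ¥507700 + ¥129900 + ¥134600 + ¥96200 + ¥139400 = ¥1007800
  Less exemption ¥38000 → base ¥969800
  ¥969800 × 17% = ¥164866

Regular income tax:
  ¥134000 × 14% = ¥18760
  ¥97000 × 28% = ¥27160
  ¥276700 × 34% = ¥94078
  → ¥139998

Excess of alternative floor tax over regular income tax: ¥164866 − ¥139998 = ¥24868.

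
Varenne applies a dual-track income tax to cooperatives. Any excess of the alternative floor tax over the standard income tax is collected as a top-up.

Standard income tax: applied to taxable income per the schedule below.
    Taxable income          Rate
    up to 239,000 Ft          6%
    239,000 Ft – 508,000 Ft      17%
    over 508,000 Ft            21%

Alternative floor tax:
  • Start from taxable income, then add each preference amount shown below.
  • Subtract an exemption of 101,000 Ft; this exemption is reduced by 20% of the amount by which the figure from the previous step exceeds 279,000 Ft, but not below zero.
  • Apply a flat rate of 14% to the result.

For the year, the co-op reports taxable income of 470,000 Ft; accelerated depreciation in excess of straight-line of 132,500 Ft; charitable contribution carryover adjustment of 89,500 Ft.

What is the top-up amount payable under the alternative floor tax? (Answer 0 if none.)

40,694 Ft

Alternative floor tax:
  Adjusted income: 470,000 Ft + 132,500 Ft + 89,500 Ft = 692,000 Ft
  Exemption: 101,000 Ft − 20% × (692,000 Ft − 279,000 Ft) = 101,000 Ft − 82,600 Ft = 18,400 Ft
  Base: 692,000 Ft − 18,400 Ft = 673,600 Ft
  673,600 Ft × 14% = 94,304 Ft

Standard income tax:
  239,000 Ft × 6% = 14,340 Ft
  231,000 Ft × 17% = 39,270 Ft
  → 53,610 Ft

Excess of alternative floor tax over standard income tax: 94,304 Ft − 53,610 Ft = 40,694 Ft.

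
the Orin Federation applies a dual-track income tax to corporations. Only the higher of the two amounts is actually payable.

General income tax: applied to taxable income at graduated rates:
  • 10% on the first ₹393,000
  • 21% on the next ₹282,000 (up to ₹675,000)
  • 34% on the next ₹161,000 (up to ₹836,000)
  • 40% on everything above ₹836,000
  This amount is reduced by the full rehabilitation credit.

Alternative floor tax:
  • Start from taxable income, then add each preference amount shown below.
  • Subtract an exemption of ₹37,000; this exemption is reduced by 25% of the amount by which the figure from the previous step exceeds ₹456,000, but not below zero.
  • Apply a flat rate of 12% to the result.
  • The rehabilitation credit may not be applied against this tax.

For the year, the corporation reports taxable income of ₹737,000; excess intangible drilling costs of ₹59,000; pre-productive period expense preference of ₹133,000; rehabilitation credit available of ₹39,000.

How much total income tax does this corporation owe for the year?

₹111,480

General income tax:
  ₹393,000 × 10% = ₹39,300
  ₹282,000 × 21% = ₹59,220
  ₹62,000 × 34% = ₹21,080
  → ₹119,600
  Less rehabilitation credit ₹39,000 → ₹80,600

Alternative floor tax:
  Adjusted income: ₹737,000 + ₹59,000 + ₹133,000 = ₹929,000
  Exemption: 25% × (₹929,000 − ₹456,000) = ₹118,250 ≥ ₹37,000, so the exemption is fully phased out
  Base: ₹929,000 − ₹0 = ₹929,000
  ₹929,000 × 12% = ₹111,480

₹111,480 > ₹80,600, so the alternative floor tax is the binding amount.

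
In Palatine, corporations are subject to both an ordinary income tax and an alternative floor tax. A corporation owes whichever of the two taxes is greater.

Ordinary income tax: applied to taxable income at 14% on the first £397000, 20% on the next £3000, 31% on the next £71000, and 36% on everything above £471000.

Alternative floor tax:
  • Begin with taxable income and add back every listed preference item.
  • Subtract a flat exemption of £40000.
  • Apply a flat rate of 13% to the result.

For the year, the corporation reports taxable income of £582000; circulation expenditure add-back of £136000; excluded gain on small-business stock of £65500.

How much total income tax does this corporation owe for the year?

Ordinary income tax:
  £397000 × 14% = £55580
  £3000 × 20% = £600
  £71000 × 31% = £22010
  £111000 × 36% = £39960
  → £118150

Alternative floor tax:
  Adjusted income: £582000 + £136000 + £65500 = £783500
  Less exemption £40000 → base £743500
  £743500 × 13% = £96655

£118150 > £96655, so the ordinary income tax governs.

£118150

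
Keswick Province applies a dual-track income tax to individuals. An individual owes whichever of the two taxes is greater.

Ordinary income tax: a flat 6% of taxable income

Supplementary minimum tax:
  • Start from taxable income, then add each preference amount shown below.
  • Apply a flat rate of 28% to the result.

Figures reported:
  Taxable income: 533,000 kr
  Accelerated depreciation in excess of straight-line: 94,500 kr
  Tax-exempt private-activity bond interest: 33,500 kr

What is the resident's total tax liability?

185,080 kr

Ordinary income tax:
  533,000 kr × 6% = 31,980 kr

Supplementary minimum tax:
  Adjusted income: 533,000 kr + 94,500 kr + 33,500 kr = 661,000 kr
  661,000 kr × 28% = 185,080 kr

185,080 kr > 31,980 kr, so the supplementary minimum tax is the binding amount.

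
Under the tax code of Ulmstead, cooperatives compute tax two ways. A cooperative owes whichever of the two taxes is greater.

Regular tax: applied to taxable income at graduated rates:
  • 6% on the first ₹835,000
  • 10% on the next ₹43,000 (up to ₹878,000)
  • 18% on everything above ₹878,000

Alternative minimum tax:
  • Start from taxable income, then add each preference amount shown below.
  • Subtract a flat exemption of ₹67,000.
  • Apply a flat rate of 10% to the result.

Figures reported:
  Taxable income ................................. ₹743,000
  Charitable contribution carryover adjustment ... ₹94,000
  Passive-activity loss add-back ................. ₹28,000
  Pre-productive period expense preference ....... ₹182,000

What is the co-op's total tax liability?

Alternative minimum tax:
  Adjusted income: ₹743,000 + ₹94,000 + ₹28,000 + ₹182,000 = ₹1,047,000
  Less exemption ₹67,000 → base ₹980,000
  ₹980,000 × 10% = ₹98,000

Regular tax:
  ₹743,000 × 6% = ₹44,580

₹98,000 > ₹44,580, so the alternative minimum tax is the binding amount.

₹98,000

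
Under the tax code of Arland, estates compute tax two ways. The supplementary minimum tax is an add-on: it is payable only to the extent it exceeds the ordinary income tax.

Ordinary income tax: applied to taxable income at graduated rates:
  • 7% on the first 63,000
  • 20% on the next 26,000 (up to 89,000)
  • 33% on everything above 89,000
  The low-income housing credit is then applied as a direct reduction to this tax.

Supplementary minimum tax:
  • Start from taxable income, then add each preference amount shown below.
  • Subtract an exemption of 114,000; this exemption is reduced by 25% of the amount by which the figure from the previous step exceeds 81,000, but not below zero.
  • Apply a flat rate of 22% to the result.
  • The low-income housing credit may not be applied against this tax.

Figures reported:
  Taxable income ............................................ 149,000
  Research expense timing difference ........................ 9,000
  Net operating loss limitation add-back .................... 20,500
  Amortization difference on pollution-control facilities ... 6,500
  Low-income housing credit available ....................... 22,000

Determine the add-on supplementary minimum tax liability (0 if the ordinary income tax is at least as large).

Ordinary income tax:
  63,000 × 7% = 4,410
  26,000 × 20% = 5,200
  60,000 × 33% = 19,800
  → 29,410
  Less low-income housing credit 22,000 → 7,410

Supplementary minimum tax:
  Adjusted income: 149,000 + 9,000 + 20,500 + 6,500 = 185,000
  Exemption: 114,000 − 25% × (185,000 − 81,000) = 114,000 − 26,000 = 88,000
  Base: 185,000 − 88,000 = 97,000
  97,000 × 22% = 21,340

Excess of supplementary minimum tax over ordinary income tax: 21,340 − 7,410 = 13,930.

13,930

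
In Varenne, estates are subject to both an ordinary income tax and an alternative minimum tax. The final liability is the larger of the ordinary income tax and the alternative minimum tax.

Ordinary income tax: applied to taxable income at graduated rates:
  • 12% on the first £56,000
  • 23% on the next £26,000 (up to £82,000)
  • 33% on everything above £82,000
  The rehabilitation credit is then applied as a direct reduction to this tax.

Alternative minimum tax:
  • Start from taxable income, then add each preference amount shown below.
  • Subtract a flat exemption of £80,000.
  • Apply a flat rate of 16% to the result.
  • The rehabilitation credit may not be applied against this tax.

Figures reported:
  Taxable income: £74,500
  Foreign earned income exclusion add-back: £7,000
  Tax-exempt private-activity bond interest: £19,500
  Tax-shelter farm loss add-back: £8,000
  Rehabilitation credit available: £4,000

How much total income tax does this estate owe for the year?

£6,975

Ordinary income tax:
  £56,000 × 12% = £6,720
  £18,500 × 23% = £4,255
  → £10,975
  Less rehabilitation credit £4,000 → £6,975

Alternative minimum tax:
  Adjusted income: £74,500 + £7,000 + £19,500 + £8,000 = £109,000
  Less exemption £80,000 → base £29,000
  £29,000 × 16% = £4,640

£6,975 > £4,640, so the ordinary income tax governs.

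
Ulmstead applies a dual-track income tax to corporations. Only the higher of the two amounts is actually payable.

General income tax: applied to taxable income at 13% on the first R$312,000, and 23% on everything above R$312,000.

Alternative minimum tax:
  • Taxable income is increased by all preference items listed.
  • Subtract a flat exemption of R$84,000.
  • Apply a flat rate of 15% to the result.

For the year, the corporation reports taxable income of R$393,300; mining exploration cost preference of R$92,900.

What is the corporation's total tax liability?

R$60,330

Alternative minimum tax:
  Adjusted income: R$393,300 + R$92,900 = R$486,200
  Less exemption R$84,000 → base R$402,200
  R$402,200 × 15% = R$60,330

General income tax:
  R$312,000 × 13% = R$40,560
  R$81,300 × 23% = R$18,699
  → R$59,259

R$60,330 > R$59,259, so the alternative minimum tax is the binding amount.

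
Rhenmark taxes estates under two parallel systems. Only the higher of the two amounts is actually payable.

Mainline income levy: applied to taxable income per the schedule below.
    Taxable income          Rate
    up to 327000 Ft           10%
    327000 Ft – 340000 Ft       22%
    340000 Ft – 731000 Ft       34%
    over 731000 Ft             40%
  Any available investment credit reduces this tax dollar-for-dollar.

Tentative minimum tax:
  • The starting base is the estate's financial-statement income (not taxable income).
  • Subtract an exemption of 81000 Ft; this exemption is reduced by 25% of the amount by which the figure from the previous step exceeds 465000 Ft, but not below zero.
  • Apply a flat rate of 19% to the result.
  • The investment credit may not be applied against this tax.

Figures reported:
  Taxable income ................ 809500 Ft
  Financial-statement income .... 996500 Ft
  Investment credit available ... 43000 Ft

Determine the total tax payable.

Tentative minimum tax:
  Base (financial-statement income): 996500 Ft
  Exemption: 25% × (996500 Ft − 465000 Ft) = 132875 Ft ≥ 81000 Ft, so the exemption is fully phased out
  Base: 996500 Ft − 0 Ft = 996500 Ft
  996500 Ft × 19% = 189335 Ft

Mainline income levy:
  327000 Ft × 10% = 32700 Ft
  13000 Ft × 22% = 2860 Ft
  391000 Ft × 34% = 132940 Ft
  78500 Ft × 40% = 31400 Ft
  → 199900 Ft
  Less investment credit 43000 Ft → 156900 Ft

189335 Ft > 156900 Ft, so the tentative minimum tax is the binding amount.

189335 Ft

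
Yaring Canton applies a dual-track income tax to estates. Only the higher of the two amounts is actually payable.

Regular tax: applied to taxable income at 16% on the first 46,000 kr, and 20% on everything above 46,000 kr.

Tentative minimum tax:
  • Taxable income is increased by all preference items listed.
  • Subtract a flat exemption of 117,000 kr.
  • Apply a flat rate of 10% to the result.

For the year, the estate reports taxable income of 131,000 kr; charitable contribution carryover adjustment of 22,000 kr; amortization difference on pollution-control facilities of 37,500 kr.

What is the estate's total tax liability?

24,360 kr

Tentative minimum tax:
  Adjusted income: 131,000 kr + 22,000 kr + 37,500 kr = 190,500 kr
  Less exemption 117,000 kr → base 73,500 kr
  73,500 kr × 10% = 7,350 kr

Regular tax:
  46,000 kr × 16% = 7,360 kr
  85,000 kr × 20% = 17,000 kr
  → 24,360 kr

24,360 kr > 7,350 kr, so the regular tax governs.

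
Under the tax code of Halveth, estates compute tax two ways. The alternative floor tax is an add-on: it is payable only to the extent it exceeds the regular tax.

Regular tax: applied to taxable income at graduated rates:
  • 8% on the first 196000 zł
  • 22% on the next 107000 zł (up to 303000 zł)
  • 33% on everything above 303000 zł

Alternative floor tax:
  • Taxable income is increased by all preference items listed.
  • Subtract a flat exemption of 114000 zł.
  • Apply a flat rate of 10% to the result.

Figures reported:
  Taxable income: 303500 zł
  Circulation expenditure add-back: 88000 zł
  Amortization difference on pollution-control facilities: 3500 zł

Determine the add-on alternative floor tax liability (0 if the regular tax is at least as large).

0 zł

Regular tax:
  196000 zł × 8% = 15680 zł
  107000 zł × 22% = 23540 zł
  500 zł × 33% = 165 zł
  → 39385 zł

Alternative floor tax:
  Adjusted income: 303500 zł + 88000 zł + 3500 zł = 395000 zł
  Less exemption 114000 zł → base 281000 zł
  281000 zł × 10% = 28100 zł

28100 zł ≤ 39385 zł, so no add-on is due.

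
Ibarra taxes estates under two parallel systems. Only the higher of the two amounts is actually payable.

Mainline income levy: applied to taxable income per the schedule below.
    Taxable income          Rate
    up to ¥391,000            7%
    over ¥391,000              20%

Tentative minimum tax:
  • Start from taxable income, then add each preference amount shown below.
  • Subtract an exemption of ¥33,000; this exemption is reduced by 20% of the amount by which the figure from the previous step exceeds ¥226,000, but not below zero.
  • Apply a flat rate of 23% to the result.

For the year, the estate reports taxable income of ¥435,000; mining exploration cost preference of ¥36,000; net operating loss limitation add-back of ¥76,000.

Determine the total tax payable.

Mainline income levy:
  ¥391,000 × 7% = ¥27,370
  ¥44,000 × 20% = ¥8,800
  → ¥36,170

Tentative minimum tax:
  Adjusted income: ¥435,000 + ¥36,000 + ¥76,000 = ¥547,000
  Exemption: 20% × (¥547,000 − ¥226,000) = ¥64,200 ≥ ¥33,000, so the exemption is fully phased out
  Base: ¥547,000 − ¥0 = ¥547,000
  ¥547,000 × 23% = ¥125,810

¥125,810 > ¥36,170, so the tentative minimum tax is the binding amount.

¥125,810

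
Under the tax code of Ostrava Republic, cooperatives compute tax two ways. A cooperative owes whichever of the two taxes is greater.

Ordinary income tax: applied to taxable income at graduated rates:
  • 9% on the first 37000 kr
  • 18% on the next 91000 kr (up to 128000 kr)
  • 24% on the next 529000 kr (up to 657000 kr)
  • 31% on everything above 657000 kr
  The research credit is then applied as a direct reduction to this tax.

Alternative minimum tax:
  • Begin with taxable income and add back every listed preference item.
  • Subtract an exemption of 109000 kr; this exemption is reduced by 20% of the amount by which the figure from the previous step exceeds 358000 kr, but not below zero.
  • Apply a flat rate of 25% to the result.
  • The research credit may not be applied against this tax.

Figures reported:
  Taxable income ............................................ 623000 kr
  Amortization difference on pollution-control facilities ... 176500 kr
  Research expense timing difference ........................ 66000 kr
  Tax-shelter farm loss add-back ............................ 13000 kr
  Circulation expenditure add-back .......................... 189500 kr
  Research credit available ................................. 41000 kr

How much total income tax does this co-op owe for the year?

Alternative minimum tax:
  Adjusted income: 623000 kr + 176500 kr + 66000 kr + 13000 kr + 189500 kr = 1068000 kr
  Exemption: 20% × (1068000 kr − 358000 kr) = 142000 kr ≥ 109000 kr, so the exemption is fully phased out
  Base: 1068000 kr − 0 kr = 1068000 kr
  1068000 kr × 25% = 267000 kr

Ordinary income tax:
  37000 kr × 9% = 3330 kr
  91000 kr × 18% = 16380 kr
  495000 kr × 24% = 118800 kr
  → 138510 kr
  Less research credit 41000 kr → 97510 kr

267000 kr > 97510 kr, so the alternative minimum tax is the binding amount.

267000 kr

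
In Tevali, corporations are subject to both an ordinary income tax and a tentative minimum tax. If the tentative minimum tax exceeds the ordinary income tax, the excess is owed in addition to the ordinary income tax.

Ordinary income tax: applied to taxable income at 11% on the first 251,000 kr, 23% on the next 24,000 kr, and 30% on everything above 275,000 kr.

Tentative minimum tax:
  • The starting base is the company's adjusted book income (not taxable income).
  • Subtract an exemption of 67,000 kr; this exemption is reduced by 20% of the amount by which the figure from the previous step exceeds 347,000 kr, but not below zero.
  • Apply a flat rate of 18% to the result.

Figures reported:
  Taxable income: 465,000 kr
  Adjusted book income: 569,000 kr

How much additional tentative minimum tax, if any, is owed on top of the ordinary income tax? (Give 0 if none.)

Ordinary income tax:
  251,000 kr × 11% = 27,610 kr
  24,000 kr × 23% = 5,520 kr
  190,000 kr × 30% = 57,000 kr
  → 90,130 kr

Tentative minimum tax:
  Base (adjusted book income): 569,000 kr
  Exemption: 67,000 kr − 20% × (569,000 kr − 347,000 kr) = 67,000 kr − 44,400 kr = 22,600 kr
  Base: 569,000 kr − 22,600 kr = 546,400 kr
  546,400 kr × 18% = 98,352 kr

Excess of tentative minimum tax over ordinary income tax: 98,352 kr − 90,130 kr = 8,222 kr.

8,222 kr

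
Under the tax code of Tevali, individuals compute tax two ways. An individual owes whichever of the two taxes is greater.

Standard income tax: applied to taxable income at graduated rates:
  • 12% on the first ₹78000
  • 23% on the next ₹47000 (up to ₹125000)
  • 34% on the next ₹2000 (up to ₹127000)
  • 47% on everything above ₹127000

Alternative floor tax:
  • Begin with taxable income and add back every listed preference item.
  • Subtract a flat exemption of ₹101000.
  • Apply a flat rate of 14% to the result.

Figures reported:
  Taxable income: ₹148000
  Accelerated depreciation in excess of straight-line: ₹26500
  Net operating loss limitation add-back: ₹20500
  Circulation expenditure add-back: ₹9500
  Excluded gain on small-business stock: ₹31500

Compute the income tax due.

₹30720

Alternative floor tax:
  Adjusted income: ₹148000 + ₹26500 + ₹20500 + ₹9500 + ₹31500 = ₹236000
  Less exemption ₹101000 → base ₹135000
  ₹135000 × 14% = ₹18900

Standard income tax:
  ₹78000 × 12% = ₹9360
  ₹47000 × 23% = ₹10810
  ₹2000 × 34% = ₹680
  ₹21000 × 47% = ₹9870
  → ₹30720

₹30720 > ₹18900, so the standard income tax governs.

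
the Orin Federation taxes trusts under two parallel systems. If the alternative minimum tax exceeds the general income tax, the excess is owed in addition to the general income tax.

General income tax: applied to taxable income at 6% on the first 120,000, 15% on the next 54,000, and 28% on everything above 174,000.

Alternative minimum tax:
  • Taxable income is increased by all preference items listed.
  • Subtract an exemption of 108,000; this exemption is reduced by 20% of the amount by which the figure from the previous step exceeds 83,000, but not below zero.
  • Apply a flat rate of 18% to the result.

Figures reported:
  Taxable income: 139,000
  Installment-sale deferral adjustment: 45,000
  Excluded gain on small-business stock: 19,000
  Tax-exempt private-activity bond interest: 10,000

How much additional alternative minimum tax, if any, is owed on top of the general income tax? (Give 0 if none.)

13,530

General income tax:
  120,000 × 6% = 7,200
  19,000 × 15% = 2,850
  → 10,050

Alternative minimum tax:
  Adjusted income: 139,000 + 45,000 + 19,000 + 10,000 = 213,000
  Exemption: 108,000 − 20% × (213,000 − 83,000) = 108,000 − 26,000 = 82,000
  Base: 213,000 − 82,000 = 131,000
  131,000 × 18% = 23,580

Excess of alternative minimum tax over general income tax: 23,580 − 10,050 = 13,530.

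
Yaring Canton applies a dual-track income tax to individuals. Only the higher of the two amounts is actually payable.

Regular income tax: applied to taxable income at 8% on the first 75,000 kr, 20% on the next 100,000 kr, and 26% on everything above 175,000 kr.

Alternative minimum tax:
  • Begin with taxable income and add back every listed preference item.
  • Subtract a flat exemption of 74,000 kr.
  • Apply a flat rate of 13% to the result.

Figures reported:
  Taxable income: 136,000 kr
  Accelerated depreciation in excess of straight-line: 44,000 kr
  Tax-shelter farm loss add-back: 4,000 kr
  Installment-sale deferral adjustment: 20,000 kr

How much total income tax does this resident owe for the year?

18,200 kr

Alternative minimum tax:
  Adjusted income: 136,000 kr + 44,000 kr + 4,000 kr + 20,000 kr = 204,000 kr
  Less exemption 74,000 kr → base 130,000 kr
  130,000 kr × 13% = 16,900 kr

Regular income tax:
  75,000 kr × 8% = 6,000 kr
  61,000 kr × 20% = 12,200 kr
  → 18,200 kr

18,200 kr > 16,900 kr, so the regular income tax governs.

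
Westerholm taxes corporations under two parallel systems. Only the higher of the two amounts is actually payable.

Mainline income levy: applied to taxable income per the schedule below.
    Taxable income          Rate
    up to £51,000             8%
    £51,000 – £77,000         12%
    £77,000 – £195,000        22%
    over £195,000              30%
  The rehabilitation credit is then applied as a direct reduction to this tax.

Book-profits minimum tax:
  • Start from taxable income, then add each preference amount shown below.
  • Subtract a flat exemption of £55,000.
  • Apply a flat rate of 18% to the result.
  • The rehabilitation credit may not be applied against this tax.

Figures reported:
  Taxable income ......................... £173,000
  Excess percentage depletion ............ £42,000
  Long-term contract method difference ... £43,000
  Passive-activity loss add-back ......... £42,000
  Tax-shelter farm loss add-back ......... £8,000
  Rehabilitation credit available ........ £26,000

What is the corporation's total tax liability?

£45,540

Book-profits minimum tax:
  Adjusted income: £173,000 + £42,000 + £43,000 + £42,000 + £8,000 = £308,000
  Less exemption £55,000 → base £253,000
  £253,000 × 18% = £45,540

Mainline income levy:
  £51,000 × 8% = £4,080
  £26,000 × 12% = £3,120
  £96,000 × 22% = £21,120
  → £28,320
  Less rehabilitation credit £26,000 → £2,320

£45,540 > £2,320, so the book-profits minimum tax is the binding amount.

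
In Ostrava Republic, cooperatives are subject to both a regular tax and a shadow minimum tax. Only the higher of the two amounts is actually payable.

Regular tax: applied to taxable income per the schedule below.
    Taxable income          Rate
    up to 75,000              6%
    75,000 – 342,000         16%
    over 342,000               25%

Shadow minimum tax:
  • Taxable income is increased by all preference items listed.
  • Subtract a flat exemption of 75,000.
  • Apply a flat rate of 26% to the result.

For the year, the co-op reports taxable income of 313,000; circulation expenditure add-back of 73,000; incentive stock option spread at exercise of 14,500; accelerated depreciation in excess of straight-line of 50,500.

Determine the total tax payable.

97,760

Shadow minimum tax:
  Adjusted income: 313,000 + 73,000 + 14,500 + 50,500 = 451,000
  Less exemption 75,000 → base 376,000
  376,000 × 26% = 97,760

Regular tax:
  75,000 × 6% = 4,500
  238,000 × 16% = 38,080
  → 42,580

97,760 > 42,580, so the shadow minimum tax is the binding amount.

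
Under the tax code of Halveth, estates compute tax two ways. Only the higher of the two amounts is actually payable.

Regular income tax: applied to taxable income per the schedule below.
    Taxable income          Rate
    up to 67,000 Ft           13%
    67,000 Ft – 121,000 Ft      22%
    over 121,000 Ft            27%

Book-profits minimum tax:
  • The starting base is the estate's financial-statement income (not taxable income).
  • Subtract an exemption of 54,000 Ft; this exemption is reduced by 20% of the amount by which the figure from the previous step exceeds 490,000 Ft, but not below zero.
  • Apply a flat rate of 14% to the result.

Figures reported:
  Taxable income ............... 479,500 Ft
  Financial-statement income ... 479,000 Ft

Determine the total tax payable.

Book-profits minimum tax:
  Base (financial-statement income): 479,000 Ft
  Exemption: 479,000 Ft ≤ 490,000 Ft, so full 54,000 Ft applies
  Base: 479,000 Ft − 54,000 Ft = 425,000 Ft
  425,000 Ft × 14% = 59,500 Ft

Regular income tax:
  67,000 Ft × 13% = 8,710 Ft
  54,000 Ft × 22% = 11,880 Ft
  358,500 Ft × 27% = 96,795 Ft
  → 117,385 Ft

117,385 Ft > 59,500 Ft, so the regular income tax governs.

117,385 Ft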